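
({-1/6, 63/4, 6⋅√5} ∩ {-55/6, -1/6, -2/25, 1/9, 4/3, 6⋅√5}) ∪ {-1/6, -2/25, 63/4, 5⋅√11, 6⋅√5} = {-1/6, -2/25, 63/4, 5⋅√11, 6⋅√5}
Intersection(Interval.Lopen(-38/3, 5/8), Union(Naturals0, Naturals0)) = Range(0, 1, 1)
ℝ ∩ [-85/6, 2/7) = [-85/6, 2/7)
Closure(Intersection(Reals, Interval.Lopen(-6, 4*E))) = Interval(-6, 4*E)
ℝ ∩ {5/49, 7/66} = {5/49, 7/66}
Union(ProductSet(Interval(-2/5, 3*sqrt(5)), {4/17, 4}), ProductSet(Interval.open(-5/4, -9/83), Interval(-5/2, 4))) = Union(ProductSet(Interval.open(-5/4, -9/83), Interval(-5/2, 4)), ProductSet(Interval(-2/5, 3*sqrt(5)), {4/17, 4}))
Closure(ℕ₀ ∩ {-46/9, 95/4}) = ∅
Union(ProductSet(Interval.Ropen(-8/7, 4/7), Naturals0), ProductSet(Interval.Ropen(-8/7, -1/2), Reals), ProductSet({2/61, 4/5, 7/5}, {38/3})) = Union(ProductSet({2/61, 4/5, 7/5}, {38/3}), ProductSet(Interval.Ropen(-8/7, -1/2), Reals), ProductSet(Interval.Ropen(-8/7, 4/7), Naturals0))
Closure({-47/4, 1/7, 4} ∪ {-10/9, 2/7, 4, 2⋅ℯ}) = {-47/4, -10/9, 1/7, 2/7, 4, 2⋅ℯ}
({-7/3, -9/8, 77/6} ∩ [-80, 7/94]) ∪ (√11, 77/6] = {-7/3, -9/8} ∪ (√11, 77/6]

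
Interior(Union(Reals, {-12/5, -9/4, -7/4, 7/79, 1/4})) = Reals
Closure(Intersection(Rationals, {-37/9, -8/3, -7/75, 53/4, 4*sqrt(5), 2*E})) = {-37/9, -8/3, -7/75, 53/4}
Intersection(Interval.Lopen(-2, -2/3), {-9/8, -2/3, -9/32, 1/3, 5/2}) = {-9/8, -2/3}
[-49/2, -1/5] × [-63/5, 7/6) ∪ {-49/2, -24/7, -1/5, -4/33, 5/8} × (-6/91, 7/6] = ([-49/2, -1/5] × [-63/5, 7/6)) ∪ ({-49/2, -24/7, -1/5, -4/33, 5/8} × (-6/91, 7/6])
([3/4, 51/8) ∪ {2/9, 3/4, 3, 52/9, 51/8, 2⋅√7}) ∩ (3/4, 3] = (3/4, 3]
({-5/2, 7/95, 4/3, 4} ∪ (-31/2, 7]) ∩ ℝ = (-31/2, 7]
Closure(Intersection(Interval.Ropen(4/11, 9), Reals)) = Interval(4/11, 9)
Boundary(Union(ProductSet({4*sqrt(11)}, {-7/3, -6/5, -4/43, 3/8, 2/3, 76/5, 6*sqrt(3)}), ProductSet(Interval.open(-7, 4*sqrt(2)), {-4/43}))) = Union(ProductSet({4*sqrt(11)}, {-7/3, -6/5, -4/43, 3/8, 2/3, 76/5, 6*sqrt(3)}), ProductSet(Interval(-7, 4*sqrt(2)), {-4/43}))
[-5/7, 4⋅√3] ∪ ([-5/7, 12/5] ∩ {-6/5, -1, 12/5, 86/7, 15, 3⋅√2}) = [-5/7, 4⋅√3]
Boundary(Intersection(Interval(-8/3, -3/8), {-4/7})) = {-4/7}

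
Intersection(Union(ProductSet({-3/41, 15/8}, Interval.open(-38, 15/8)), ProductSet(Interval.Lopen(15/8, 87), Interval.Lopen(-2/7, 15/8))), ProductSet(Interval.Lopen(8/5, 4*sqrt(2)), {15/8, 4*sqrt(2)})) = ProductSet(Interval.Lopen(15/8, 4*sqrt(2)), {15/8})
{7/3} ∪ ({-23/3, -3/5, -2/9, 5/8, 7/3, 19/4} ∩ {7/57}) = {7/3}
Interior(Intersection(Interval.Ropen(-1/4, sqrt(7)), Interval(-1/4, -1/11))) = Interval.open(-1/4, -1/11)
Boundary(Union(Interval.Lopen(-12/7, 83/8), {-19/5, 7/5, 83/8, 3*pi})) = {-19/5, -12/7, 83/8}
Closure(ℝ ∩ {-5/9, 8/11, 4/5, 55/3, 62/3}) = {-5/9, 8/11, 4/5, 55/3, 62/3}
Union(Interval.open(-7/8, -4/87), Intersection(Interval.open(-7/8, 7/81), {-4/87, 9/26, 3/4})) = Interval.Lopen(-7/8, -4/87)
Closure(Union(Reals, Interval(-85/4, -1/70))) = Interval(-oo, oo)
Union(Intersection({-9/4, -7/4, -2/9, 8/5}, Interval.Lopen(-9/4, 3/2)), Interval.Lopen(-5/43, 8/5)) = Union({-7/4, -2/9}, Interval.Lopen(-5/43, 8/5))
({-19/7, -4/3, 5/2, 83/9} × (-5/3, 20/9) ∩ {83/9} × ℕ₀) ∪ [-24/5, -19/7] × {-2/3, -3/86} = ({83/9} × {0, 1, 2}) ∪ ([-24/5, -19/7] × {-2/3, -3/86})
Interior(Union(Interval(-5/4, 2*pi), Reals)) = Interval(-oo, oo)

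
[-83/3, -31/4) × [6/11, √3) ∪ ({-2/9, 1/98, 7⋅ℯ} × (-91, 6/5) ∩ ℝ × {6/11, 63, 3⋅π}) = ({-2/9, 1/98, 7⋅ℯ} × {6/11}) ∪ ([-83/3, -31/4) × [6/11, √3))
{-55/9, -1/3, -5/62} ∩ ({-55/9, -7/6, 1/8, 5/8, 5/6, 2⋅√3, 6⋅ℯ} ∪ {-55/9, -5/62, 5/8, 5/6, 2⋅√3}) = {-55/9, -5/62}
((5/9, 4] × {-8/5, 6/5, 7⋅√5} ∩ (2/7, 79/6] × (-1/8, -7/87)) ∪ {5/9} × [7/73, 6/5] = {5/9} × [7/73, 6/5]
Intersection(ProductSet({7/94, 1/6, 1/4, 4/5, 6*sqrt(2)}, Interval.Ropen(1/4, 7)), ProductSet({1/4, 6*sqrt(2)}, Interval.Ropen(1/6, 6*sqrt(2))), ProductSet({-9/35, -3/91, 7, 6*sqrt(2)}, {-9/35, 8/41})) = EmptySet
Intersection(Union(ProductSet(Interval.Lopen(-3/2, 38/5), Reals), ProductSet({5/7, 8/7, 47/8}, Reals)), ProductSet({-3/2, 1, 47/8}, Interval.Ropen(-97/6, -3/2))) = ProductSet({1, 47/8}, Interval.Ropen(-97/6, -3/2))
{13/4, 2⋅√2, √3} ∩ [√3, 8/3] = {√3}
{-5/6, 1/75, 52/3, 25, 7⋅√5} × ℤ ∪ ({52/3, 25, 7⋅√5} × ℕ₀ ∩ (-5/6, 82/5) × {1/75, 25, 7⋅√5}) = {-5/6, 1/75, 52/3, 25, 7⋅√5} × ℤ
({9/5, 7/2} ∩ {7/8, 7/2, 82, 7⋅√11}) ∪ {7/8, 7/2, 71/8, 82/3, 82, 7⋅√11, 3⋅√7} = {7/8, 7/2, 71/8, 82/3, 82, 7⋅√11, 3⋅√7}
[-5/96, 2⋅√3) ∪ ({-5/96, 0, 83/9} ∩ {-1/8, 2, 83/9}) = [-5/96, 2⋅√3) ∪ {83/9}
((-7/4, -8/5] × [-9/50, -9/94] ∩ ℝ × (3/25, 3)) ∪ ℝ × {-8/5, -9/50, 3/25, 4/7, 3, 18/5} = ℝ × {-8/5, -9/50, 3/25, 4/7, 3, 18/5}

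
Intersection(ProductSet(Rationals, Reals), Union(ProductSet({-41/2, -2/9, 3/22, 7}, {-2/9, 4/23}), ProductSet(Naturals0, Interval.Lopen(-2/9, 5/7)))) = Union(ProductSet({-41/2, -2/9, 3/22, 7}, {-2/9, 4/23}), ProductSet(Naturals0, Interval.Lopen(-2/9, 5/7)))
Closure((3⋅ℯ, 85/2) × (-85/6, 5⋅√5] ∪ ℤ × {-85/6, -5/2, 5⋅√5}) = (ℤ × {-85/6, -5/2, 5⋅√5}) ∪ ({85/2, 3⋅ℯ} × [-85/6, 5⋅√5]) ∪ ((3⋅ℯ, 85/2) × (-85/6, 5⋅√5]) ∪ ((ℤ ∪ [3⋅ℯ, 85/2]) × {-85/6, 5⋅√5})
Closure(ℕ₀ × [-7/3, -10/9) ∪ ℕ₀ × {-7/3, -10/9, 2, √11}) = ℕ₀ × ([-7/3, -10/9] ∪ {2, √11})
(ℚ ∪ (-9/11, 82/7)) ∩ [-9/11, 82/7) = [-9/11, 82/7) ∪ (ℚ ∩ [-9/11, 82/7))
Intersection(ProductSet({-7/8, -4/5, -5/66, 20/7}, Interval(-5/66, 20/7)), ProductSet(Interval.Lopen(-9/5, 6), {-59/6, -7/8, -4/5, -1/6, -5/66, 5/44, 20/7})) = ProductSet({-7/8, -4/5, -5/66, 20/7}, {-5/66, 5/44, 20/7})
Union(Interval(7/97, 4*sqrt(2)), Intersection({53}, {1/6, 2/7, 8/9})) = Interval(7/97, 4*sqrt(2))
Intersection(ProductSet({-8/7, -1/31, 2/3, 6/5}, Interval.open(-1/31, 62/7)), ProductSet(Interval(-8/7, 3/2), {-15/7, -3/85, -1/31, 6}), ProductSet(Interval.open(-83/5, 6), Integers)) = ProductSet({-8/7, -1/31, 2/3, 6/5}, {6})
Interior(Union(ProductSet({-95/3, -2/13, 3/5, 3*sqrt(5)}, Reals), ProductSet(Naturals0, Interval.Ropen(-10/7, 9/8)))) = EmptySet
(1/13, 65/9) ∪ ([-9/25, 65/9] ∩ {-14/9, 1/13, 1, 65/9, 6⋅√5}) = [1/13, 65/9]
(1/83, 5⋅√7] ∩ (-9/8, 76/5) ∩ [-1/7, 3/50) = (1/83, 3/50)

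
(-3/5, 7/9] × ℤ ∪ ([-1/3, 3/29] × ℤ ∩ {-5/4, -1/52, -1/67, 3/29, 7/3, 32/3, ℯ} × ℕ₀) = (-3/5, 7/9] × ℤ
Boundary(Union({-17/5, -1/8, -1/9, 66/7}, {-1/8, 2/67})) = {-17/5, -1/8, -1/9, 2/67, 66/7}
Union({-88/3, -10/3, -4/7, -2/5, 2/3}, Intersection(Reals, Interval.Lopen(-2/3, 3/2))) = Union({-88/3, -10/3}, Interval.Lopen(-2/3, 3/2))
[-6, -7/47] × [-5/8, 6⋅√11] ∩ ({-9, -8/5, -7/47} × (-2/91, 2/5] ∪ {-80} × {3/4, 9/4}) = {-8/5, -7/47} × (-2/91, 2/5]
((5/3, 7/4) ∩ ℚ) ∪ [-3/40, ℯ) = [-3/40, ℯ) ∪ (ℚ ∩ (5/3, 7/4))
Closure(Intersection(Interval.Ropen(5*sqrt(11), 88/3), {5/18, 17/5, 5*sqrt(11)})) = {5*sqrt(11)}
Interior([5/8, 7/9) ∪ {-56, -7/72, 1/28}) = (5/8, 7/9)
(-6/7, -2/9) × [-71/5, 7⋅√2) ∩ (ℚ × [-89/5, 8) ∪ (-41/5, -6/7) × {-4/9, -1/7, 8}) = (ℚ ∩ (-6/7, -2/9)) × [-71/5, 8)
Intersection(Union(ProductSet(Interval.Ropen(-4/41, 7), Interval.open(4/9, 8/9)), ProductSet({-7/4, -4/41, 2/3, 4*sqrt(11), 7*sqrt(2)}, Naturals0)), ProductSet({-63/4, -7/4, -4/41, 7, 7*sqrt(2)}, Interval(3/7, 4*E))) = Union(ProductSet({-4/41}, Interval.open(4/9, 8/9)), ProductSet({-7/4, -4/41, 7*sqrt(2)}, Range(1, 11, 1)))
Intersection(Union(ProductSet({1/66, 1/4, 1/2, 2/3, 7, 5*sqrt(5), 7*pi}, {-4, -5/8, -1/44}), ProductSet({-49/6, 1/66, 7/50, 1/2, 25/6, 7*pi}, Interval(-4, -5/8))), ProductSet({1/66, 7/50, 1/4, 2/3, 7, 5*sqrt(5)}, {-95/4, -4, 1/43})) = ProductSet({1/66, 7/50, 1/4, 2/3, 7, 5*sqrt(5)}, {-4})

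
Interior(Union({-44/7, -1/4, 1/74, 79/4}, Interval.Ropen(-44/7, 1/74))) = Interval.open(-44/7, 1/74)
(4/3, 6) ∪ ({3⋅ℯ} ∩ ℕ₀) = (4/3, 6)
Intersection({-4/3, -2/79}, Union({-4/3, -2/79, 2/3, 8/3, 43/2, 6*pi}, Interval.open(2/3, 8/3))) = {-4/3, -2/79}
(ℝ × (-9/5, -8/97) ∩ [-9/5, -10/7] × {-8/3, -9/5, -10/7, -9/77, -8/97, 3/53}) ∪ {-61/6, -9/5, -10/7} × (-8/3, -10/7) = ([-9/5, -10/7] × {-10/7, -9/77}) ∪ ({-61/6, -9/5, -10/7} × (-8/3, -10/7))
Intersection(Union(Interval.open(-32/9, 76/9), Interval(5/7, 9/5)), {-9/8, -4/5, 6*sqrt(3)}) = {-9/8, -4/5}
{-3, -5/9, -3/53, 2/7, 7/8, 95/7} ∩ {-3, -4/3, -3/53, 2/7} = {-3, -3/53, 2/7}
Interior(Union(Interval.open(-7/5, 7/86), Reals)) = Interval(-oo, oo)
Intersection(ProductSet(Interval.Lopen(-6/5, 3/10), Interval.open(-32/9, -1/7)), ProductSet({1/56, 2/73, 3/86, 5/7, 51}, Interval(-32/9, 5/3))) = ProductSet({1/56, 2/73, 3/86}, Interval.open(-32/9, -1/7))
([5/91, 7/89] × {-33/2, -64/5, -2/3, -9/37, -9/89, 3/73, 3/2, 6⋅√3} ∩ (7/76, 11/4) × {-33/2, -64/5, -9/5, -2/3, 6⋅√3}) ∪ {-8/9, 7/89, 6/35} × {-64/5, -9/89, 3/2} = {-8/9, 7/89, 6/35} × {-64/5, -9/89, 3/2}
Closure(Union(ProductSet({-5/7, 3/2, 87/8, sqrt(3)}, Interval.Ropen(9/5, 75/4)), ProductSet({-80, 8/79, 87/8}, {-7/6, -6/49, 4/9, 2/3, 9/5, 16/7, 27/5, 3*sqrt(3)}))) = Union(ProductSet({-80, 8/79, 87/8}, {-7/6, -6/49, 4/9, 2/3, 9/5, 16/7, 27/5, 3*sqrt(3)}), ProductSet({-5/7, 3/2, 87/8, sqrt(3)}, Interval(9/5, 75/4)))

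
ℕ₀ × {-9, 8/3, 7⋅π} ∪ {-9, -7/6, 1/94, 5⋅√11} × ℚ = (ℕ₀ × {-9, 8/3, 7⋅π}) ∪ ({-9, -7/6, 1/94, 5⋅√11} × ℚ)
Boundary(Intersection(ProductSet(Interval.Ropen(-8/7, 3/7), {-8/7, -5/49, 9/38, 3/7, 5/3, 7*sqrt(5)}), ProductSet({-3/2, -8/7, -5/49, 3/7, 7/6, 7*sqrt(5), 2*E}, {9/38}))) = ProductSet({-8/7, -5/49}, {9/38})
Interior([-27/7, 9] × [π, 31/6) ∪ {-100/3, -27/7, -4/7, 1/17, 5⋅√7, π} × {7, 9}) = (-27/7, 9) × (π, 31/6)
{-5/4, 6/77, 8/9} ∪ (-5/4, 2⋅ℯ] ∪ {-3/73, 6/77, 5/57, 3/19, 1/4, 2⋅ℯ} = [-5/4, 2⋅ℯ]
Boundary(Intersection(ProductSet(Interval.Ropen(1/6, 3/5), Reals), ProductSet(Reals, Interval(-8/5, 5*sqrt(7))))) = Union(ProductSet({1/6, 3/5}, Interval(-8/5, 5*sqrt(7))), ProductSet(Interval(1/6, 3/5), {-8/5, 5*sqrt(7)}))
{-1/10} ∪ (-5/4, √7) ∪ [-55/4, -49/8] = [-55/4, -49/8] ∪ (-5/4, √7)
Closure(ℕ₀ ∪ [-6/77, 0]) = [-6/77, 0] ∪ ℕ₀ ∪ (ℕ₀ \ (-6/77, 0))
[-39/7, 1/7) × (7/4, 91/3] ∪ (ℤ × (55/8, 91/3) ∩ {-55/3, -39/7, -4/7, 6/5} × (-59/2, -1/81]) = [-39/7, 1/7) × (7/4, 91/3]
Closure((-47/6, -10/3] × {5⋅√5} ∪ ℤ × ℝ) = (ℤ × ℝ) ∪ ([-47/6, -10/3] × {5⋅√5})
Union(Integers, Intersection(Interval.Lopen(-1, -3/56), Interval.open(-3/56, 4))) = Integers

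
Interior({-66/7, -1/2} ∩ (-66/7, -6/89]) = ∅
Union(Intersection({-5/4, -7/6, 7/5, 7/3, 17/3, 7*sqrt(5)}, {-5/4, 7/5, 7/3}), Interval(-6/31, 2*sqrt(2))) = Union({-5/4}, Interval(-6/31, 2*sqrt(2)))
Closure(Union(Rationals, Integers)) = Reals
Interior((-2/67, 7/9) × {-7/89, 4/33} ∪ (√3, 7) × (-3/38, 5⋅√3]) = (√3, 7) × (-3/38, 5⋅√3)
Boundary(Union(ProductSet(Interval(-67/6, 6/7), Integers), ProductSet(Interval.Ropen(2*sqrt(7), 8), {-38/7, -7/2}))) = Union(ProductSet(Interval(-67/6, 6/7), Integers), ProductSet(Interval(2*sqrt(7), 8), {-38/7, -7/2}))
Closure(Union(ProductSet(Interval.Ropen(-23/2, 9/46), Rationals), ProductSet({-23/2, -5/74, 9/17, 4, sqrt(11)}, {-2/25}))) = Union(ProductSet({-23/2, -5/74, 9/17, 4, sqrt(11)}, {-2/25}), ProductSet(Interval(-23/2, 9/46), Reals))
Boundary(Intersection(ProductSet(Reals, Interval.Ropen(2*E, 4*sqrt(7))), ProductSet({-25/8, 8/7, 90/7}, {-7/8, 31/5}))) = ProductSet({-25/8, 8/7, 90/7}, {31/5})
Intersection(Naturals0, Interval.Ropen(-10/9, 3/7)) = Range(0, 1, 1)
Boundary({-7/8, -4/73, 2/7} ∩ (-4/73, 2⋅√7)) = {2/7}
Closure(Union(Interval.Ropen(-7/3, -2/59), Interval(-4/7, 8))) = Interval(-7/3, 8)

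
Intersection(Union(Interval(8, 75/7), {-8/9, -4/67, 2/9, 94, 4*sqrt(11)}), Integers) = Union({94}, Range(8, 11, 1))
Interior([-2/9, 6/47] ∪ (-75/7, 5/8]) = (-75/7, 5/8)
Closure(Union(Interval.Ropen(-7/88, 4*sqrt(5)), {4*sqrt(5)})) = Interval(-7/88, 4*sqrt(5))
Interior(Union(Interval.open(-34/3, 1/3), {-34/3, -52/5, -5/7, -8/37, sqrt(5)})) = Interval.open(-34/3, 1/3)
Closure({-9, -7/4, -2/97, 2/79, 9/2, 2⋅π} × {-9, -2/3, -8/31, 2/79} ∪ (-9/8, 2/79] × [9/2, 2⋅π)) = ({-9/8, 2/79} × [9/2, 2⋅π]) ∪ ([-9/8, 2/79] × {9/2, 2⋅π}) ∪ ((-9/8, 2/79] × [9/2, 2⋅π)) ∪ ({-9, -7/4, -2/97, 2/79, 9/2, 2⋅π} × {-9, -2/3, -8/31, 2/79})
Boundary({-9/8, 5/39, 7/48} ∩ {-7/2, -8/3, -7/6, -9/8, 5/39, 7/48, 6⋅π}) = {-9/8, 5/39, 7/48}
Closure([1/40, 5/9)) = [1/40, 5/9]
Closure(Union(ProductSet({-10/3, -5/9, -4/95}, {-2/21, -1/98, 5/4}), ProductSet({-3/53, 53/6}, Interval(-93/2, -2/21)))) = Union(ProductSet({-3/53, 53/6}, Interval(-93/2, -2/21)), ProductSet({-10/3, -5/9, -4/95}, {-2/21, -1/98, 5/4}))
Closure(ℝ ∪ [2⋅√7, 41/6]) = (-∞, ∞)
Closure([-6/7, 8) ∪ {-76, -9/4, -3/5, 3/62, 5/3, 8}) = {-76, -9/4} ∪ [-6/7, 8]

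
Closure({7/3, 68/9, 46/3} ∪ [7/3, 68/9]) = [7/3, 68/9] ∪ {46/3}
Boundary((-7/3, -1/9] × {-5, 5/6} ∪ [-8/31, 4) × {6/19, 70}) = ([-7/3, -1/9] × {-5, 5/6}) ∪ ([-8/31, 4] × {6/19, 70})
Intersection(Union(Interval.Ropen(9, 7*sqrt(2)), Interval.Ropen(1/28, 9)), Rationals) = Intersection(Interval.Ropen(1/28, 7*sqrt(2)), Rationals)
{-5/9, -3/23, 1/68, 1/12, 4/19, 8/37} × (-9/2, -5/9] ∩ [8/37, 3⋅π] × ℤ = {8/37} × {-4, -3, -2, -1}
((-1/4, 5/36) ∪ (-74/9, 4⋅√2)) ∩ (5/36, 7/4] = (5/36, 7/4]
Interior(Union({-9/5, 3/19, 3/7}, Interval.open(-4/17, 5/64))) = Interval.open(-4/17, 5/64)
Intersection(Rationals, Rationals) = Rationals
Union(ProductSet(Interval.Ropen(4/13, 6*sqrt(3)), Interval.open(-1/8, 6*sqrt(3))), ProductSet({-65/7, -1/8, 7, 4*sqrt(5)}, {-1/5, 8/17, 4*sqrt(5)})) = Union(ProductSet({-65/7, -1/8, 7, 4*sqrt(5)}, {-1/5, 8/17, 4*sqrt(5)}), ProductSet(Interval.Ropen(4/13, 6*sqrt(3)), Interval.open(-1/8, 6*sqrt(3))))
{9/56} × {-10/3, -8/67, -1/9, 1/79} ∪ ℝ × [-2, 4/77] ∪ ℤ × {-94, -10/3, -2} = (ℤ × {-94, -10/3, -2}) ∪ (ℝ × [-2, 4/77]) ∪ ({9/56} × {-10/3, -8/67, -1/9, 1/79})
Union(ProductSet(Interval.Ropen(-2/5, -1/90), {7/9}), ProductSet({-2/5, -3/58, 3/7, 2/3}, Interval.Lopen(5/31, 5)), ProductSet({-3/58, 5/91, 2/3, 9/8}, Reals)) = Union(ProductSet({-2/5, -3/58, 3/7, 2/3}, Interval.Lopen(5/31, 5)), ProductSet({-3/58, 5/91, 2/3, 9/8}, Reals), ProductSet(Interval.Ropen(-2/5, -1/90), {7/9}))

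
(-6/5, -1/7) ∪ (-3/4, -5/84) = (-6/5, -5/84)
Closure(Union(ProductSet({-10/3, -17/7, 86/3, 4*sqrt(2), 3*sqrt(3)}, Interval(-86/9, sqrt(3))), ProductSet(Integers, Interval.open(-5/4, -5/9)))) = Union(ProductSet({-10/3, -17/7, 86/3, 4*sqrt(2), 3*sqrt(3)}, Interval(-86/9, sqrt(3))), ProductSet(Integers, Interval(-5/4, -5/9)))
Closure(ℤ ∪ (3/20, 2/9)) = ℤ ∪ [3/20, 2/9]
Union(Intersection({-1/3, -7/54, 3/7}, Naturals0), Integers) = Integers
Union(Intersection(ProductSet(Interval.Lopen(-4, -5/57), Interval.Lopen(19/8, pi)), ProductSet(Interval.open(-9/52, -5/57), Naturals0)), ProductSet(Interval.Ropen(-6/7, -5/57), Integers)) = ProductSet(Interval.Ropen(-6/7, -5/57), Integers)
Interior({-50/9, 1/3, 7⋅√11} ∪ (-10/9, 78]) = (-10/9, 78)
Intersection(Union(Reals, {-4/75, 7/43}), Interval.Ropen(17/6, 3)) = Interval.Ropen(17/6, 3)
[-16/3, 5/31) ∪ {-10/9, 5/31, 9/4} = [-16/3, 5/31] ∪ {9/4}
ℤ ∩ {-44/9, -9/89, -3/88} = ∅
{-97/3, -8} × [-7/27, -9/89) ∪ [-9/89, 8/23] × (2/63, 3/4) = ({-97/3, -8} × [-7/27, -9/89)) ∪ ([-9/89, 8/23] × (2/63, 3/4))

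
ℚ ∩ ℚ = ℚ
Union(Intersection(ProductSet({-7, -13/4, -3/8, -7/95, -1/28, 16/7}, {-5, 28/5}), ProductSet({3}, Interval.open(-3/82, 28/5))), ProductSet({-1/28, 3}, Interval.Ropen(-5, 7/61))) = ProductSet({-1/28, 3}, Interval.Ropen(-5, 7/61))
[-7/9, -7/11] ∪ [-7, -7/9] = [-7, -7/11]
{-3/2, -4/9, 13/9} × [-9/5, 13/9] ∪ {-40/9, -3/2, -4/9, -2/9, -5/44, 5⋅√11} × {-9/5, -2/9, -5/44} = ({-3/2, -4/9, 13/9} × [-9/5, 13/9]) ∪ ({-40/9, -3/2, -4/9, -2/9, -5/44, 5⋅√11} × {-9/5, -2/9, -5/44})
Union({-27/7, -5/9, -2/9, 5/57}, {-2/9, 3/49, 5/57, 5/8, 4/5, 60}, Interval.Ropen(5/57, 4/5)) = Union({-27/7, -5/9, -2/9, 3/49, 60}, Interval(5/57, 4/5))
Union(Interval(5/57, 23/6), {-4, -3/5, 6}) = Union({-4, -3/5, 6}, Interval(5/57, 23/6))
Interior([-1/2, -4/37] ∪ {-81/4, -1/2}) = (-1/2, -4/37)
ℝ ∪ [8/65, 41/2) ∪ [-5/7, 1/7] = (-∞, ∞)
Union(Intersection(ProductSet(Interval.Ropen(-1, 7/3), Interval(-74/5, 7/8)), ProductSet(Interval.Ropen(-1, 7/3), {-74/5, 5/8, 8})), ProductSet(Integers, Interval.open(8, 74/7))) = Union(ProductSet(Integers, Interval.open(8, 74/7)), ProductSet(Interval.Ropen(-1, 7/3), {-74/5, 5/8}))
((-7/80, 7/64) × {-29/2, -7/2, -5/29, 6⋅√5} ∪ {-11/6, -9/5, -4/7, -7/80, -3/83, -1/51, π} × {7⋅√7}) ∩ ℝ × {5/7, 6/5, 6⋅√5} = (-7/80, 7/64) × {6⋅√5}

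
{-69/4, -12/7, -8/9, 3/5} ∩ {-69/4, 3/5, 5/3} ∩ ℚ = {-69/4, 3/5}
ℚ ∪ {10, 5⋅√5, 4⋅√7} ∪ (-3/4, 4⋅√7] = ℚ ∪ [-3/4, 4⋅√7] ∪ {5⋅√5}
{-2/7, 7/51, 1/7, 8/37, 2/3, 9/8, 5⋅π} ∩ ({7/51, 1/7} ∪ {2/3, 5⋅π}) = {7/51, 1/7, 2/3, 5⋅π}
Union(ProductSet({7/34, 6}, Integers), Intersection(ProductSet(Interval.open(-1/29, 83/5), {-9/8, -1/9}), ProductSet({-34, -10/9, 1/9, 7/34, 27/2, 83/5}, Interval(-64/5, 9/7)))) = Union(ProductSet({7/34, 6}, Integers), ProductSet({1/9, 7/34, 27/2}, {-9/8, -1/9}))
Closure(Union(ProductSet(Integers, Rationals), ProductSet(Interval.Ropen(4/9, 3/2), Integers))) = Union(ProductSet(Integers, Reals), ProductSet(Interval(4/9, 3/2), Integers))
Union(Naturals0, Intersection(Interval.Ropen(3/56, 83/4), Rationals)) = Union(Intersection(Interval.Ropen(3/56, 83/4), Rationals), Naturals0)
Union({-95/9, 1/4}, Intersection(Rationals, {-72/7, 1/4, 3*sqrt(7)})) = {-95/9, -72/7, 1/4}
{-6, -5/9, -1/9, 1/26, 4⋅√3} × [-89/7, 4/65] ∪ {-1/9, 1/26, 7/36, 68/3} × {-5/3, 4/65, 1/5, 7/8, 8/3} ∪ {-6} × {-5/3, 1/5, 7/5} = ({-6} × {-5/3, 1/5, 7/5}) ∪ ({-1/9, 1/26, 7/36, 68/3} × {-5/3, 4/65, 1/5, 7/8, 8/3}) ∪ ({-6, -5/9, -1/9, 1/26, 4⋅√3} × [-89/7, 4/65])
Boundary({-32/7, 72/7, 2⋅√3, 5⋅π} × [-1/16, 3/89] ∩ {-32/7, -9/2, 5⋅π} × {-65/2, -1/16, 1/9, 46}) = {-32/7, 5⋅π} × {-1/16}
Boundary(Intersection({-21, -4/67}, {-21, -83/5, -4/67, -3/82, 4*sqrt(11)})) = {-21, -4/67}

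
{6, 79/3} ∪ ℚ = ℚ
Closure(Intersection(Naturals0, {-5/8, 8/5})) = EmptySet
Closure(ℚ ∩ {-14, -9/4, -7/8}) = {-14, -9/4, -7/8}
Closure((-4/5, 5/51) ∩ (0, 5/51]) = [0, 5/51]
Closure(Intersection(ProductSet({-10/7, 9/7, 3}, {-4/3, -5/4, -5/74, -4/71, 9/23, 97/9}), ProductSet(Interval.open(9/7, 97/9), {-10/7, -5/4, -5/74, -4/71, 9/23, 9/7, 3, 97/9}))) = ProductSet({3}, {-5/4, -5/74, -4/71, 9/23, 97/9})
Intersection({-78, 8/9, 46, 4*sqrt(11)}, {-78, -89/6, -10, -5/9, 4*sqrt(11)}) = {-78, 4*sqrt(11)}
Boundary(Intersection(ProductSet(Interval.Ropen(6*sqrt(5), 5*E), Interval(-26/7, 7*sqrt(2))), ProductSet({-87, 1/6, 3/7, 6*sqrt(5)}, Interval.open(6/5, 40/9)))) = ProductSet({6*sqrt(5)}, Interval(6/5, 40/9))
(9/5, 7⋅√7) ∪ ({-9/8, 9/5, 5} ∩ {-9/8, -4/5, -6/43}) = {-9/8} ∪ (9/5, 7⋅√7)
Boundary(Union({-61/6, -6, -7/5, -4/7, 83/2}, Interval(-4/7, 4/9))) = {-61/6, -6, -7/5, -4/7, 4/9, 83/2}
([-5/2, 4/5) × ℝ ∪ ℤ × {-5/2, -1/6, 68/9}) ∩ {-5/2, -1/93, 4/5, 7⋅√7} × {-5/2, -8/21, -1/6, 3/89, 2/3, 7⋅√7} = {-5/2, -1/93} × {-5/2, -8/21, -1/6, 3/89, 2/3, 7⋅√7}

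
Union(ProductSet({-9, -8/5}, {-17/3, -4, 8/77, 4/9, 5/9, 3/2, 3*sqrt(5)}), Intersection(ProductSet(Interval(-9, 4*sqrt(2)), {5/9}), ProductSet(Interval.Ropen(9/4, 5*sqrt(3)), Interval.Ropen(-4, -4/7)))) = ProductSet({-9, -8/5}, {-17/3, -4, 8/77, 4/9, 5/9, 3/2, 3*sqrt(5)})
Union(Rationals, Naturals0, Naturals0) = Rationals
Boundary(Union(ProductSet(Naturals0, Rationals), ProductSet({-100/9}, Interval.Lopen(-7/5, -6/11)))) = Union(ProductSet({-100/9}, Interval(-7/5, -6/11)), ProductSet(Naturals0, Reals))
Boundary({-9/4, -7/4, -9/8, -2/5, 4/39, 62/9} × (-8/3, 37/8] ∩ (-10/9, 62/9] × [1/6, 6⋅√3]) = {-2/5, 4/39, 62/9} × [1/6, 37/8]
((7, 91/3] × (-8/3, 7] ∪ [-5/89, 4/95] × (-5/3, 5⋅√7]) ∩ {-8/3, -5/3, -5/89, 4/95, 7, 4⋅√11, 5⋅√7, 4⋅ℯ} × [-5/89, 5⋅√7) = ({-5/89, 4/95} × [-5/89, 5⋅√7)) ∪ ({4⋅√11, 5⋅√7, 4⋅ℯ} × [-5/89, 7])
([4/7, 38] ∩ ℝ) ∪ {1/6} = {1/6} ∪ [4/7, 38]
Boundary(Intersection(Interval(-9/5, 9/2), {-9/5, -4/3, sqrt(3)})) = {-9/5, -4/3, sqrt(3)}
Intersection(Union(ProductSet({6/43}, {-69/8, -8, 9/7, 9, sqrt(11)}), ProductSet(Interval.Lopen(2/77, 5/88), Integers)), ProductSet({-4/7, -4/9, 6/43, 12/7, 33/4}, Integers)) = ProductSet({6/43}, {-8, 9})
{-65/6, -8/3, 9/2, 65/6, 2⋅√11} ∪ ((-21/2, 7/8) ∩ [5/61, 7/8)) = {-65/6, -8/3, 9/2, 65/6, 2⋅√11} ∪ [5/61, 7/8)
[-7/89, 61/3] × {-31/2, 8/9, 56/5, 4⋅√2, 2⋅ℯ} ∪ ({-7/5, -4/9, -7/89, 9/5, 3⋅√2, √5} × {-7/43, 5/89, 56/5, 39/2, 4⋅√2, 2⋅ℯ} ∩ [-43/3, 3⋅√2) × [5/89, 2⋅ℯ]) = ({-7/5, -4/9, -7/89, 9/5, √5} × {5/89, 2⋅ℯ}) ∪ ([-7/89, 61/3] × {-31/2, 8/9, 56/5, 4⋅√2, 2⋅ℯ})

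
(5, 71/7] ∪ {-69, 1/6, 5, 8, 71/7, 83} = {-69, 1/6, 83} ∪ [5, 71/7]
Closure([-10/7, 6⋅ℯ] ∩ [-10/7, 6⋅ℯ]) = [-10/7, 6⋅ℯ]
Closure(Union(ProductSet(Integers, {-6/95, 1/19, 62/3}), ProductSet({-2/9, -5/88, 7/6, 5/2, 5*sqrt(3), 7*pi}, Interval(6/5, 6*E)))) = Union(ProductSet({-2/9, -5/88, 7/6, 5/2, 5*sqrt(3), 7*pi}, Interval(6/5, 6*E)), ProductSet(Integers, {-6/95, 1/19, 62/3}))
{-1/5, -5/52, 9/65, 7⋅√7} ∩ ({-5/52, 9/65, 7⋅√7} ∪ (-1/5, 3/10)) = {-5/52, 9/65, 7⋅√7}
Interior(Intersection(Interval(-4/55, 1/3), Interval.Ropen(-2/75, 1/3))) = Interval.open(-2/75, 1/3)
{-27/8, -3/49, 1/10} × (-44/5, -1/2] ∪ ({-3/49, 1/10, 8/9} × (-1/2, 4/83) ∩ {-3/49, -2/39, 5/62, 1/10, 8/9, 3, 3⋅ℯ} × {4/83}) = {-27/8, -3/49, 1/10} × (-44/5, -1/2]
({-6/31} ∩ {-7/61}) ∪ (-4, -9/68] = (-4, -9/68]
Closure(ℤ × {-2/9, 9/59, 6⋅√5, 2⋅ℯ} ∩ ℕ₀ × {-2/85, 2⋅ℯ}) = ℕ₀ × {2⋅ℯ}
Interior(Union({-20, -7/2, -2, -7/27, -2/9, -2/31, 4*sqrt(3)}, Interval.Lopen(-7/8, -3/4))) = Interval.open(-7/8, -3/4)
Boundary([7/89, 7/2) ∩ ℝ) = {7/89, 7/2}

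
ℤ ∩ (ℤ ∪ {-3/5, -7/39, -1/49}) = ℤ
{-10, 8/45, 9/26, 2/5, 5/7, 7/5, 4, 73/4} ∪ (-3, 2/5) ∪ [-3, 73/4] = {-10} ∪ [-3, 73/4]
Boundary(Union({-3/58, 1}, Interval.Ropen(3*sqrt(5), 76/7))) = {-3/58, 1, 76/7, 3*sqrt(5)}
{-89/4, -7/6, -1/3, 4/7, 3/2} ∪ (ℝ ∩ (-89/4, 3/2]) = [-89/4, 3/2]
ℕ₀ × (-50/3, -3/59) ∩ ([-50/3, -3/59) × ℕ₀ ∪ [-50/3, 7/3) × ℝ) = {0, 1, 2} × (-50/3, -3/59)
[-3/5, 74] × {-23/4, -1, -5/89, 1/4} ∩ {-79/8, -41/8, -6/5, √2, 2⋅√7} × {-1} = {√2, 2⋅√7} × {-1}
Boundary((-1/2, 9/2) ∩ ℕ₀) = {0, 1, …, 4}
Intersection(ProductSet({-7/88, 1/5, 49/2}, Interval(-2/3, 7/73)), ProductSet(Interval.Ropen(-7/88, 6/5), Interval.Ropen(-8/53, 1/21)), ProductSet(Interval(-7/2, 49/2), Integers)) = ProductSet({-7/88, 1/5}, Range(0, 1, 1))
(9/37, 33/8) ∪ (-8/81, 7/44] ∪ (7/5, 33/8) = (-8/81, 7/44] ∪ (9/37, 33/8)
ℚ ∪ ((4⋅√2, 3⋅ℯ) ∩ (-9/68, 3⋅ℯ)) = ℚ ∪ (4⋅√2, 3⋅ℯ)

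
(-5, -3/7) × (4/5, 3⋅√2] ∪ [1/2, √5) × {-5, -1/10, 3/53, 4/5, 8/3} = ([1/2, √5) × {-5, -1/10, 3/53, 4/5, 8/3}) ∪ ((-5, -3/7) × (4/5, 3⋅√2])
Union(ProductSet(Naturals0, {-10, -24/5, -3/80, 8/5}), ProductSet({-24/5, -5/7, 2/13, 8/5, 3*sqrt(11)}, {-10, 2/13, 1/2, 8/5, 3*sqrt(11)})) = Union(ProductSet({-24/5, -5/7, 2/13, 8/5, 3*sqrt(11)}, {-10, 2/13, 1/2, 8/5, 3*sqrt(11)}), ProductSet(Naturals0, {-10, -24/5, -3/80, 8/5}))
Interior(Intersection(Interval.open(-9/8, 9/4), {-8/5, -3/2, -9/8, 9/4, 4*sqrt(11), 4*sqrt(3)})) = EmptySet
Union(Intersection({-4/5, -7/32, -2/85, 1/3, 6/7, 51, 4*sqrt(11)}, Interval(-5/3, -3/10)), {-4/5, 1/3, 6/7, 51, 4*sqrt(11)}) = {-4/5, 1/3, 6/7, 51, 4*sqrt(11)}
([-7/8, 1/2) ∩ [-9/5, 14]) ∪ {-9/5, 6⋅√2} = {-9/5, 6⋅√2} ∪ [-7/8, 1/2)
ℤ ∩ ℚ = ℤ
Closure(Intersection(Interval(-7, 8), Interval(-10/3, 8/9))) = Interval(-10/3, 8/9)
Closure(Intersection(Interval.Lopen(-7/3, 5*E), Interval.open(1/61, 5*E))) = Interval(1/61, 5*E)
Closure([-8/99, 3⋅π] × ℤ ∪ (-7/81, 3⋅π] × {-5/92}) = ([-8/99, 3⋅π] × ℤ) ∪ ([-7/81, 3⋅π] × {-5/92})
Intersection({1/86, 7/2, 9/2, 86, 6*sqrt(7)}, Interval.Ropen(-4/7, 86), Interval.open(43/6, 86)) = {6*sqrt(7)}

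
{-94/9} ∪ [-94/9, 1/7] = [-94/9, 1/7]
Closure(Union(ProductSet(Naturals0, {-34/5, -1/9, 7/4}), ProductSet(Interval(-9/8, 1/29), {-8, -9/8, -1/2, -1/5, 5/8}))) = Union(ProductSet(Interval(-9/8, 1/29), {-8, -9/8, -1/2, -1/5, 5/8}), ProductSet(Naturals0, {-34/5, -1/9, 7/4}))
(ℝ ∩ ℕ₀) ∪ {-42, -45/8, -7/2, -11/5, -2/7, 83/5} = {-42, -45/8, -7/2, -11/5, -2/7, 83/5} ∪ ℕ₀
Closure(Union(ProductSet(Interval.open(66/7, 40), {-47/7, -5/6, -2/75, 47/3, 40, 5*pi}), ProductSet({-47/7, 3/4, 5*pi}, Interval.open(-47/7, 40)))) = Union(ProductSet({-47/7, 3/4, 5*pi}, Interval(-47/7, 40)), ProductSet(Interval(66/7, 40), {-47/7, -5/6, -2/75, 47/3, 40, 5*pi}))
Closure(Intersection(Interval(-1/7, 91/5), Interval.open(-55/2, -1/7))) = EmptySet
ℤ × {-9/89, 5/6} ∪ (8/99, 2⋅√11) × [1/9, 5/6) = (ℤ × {-9/89, 5/6}) ∪ ((8/99, 2⋅√11) × [1/9, 5/6))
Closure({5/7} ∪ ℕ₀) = ℕ₀ ∪ {5/7}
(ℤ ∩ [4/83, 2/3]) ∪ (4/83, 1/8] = (4/83, 1/8]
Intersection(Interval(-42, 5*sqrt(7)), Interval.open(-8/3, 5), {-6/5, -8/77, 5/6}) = {-6/5, -8/77, 5/6}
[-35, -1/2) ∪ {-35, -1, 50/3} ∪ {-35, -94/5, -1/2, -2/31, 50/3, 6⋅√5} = [-35, -1/2] ∪ {-2/31, 50/3, 6⋅√5}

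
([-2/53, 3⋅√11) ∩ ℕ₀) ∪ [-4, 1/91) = [-4, 1/91) ∪ {0, 1, …, 9}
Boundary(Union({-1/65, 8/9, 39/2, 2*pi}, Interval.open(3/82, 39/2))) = {-1/65, 3/82, 39/2}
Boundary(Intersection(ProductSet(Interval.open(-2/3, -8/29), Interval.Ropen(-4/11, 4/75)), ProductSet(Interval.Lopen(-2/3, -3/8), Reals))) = Union(ProductSet({-2/3, -3/8}, Interval(-4/11, 4/75)), ProductSet(Interval(-2/3, -3/8), {-4/11, 4/75}))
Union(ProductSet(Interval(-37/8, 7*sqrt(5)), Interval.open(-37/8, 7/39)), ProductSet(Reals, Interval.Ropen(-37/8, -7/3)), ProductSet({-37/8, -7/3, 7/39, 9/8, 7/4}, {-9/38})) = Union(ProductSet(Interval(-37/8, 7*sqrt(5)), Interval.open(-37/8, 7/39)), ProductSet(Reals, Interval.Ropen(-37/8, -7/3)))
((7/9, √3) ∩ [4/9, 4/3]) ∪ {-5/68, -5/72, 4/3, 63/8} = {-5/68, -5/72, 63/8} ∪ (7/9, 4/3]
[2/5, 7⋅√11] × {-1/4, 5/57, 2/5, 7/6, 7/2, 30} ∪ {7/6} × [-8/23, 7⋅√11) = ({7/6} × [-8/23, 7⋅√11)) ∪ ([2/5, 7⋅√11] × {-1/4, 5/57, 2/5, 7/6, 7/2, 30})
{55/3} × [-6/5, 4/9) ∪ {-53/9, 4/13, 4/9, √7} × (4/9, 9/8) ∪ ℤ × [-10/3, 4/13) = (ℤ × [-10/3, 4/13)) ∪ ({55/3} × [-6/5, 4/9)) ∪ ({-53/9, 4/13, 4/9, √7} × (4/9, 9/8))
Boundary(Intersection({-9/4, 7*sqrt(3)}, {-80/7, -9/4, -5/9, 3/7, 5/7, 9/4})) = {-9/4}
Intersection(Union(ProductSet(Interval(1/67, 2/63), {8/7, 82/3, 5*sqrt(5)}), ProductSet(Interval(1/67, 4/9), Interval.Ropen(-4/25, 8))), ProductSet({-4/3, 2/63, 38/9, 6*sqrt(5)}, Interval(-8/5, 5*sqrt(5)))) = ProductSet({2/63}, Union({5*sqrt(5)}, Interval.Ropen(-4/25, 8)))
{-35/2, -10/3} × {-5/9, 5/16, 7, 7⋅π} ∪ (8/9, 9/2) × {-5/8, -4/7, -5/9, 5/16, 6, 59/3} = ({-35/2, -10/3} × {-5/9, 5/16, 7, 7⋅π}) ∪ ((8/9, 9/2) × {-5/8, -4/7, -5/9, 5/16, 6, 59/3})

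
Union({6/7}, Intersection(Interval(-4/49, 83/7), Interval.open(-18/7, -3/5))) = {6/7}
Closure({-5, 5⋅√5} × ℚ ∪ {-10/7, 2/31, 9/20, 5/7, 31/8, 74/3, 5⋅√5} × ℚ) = {-5, -10/7, 2/31, 9/20, 5/7, 31/8, 74/3, 5⋅√5} × ℝ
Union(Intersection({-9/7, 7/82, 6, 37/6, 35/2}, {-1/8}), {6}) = {6}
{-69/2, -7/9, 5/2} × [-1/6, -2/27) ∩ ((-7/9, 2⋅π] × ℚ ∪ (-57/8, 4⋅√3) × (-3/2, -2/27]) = {-7/9, 5/2} × [-1/6, -2/27)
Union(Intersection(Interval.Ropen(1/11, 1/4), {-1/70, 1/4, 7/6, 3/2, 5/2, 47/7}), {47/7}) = {47/7}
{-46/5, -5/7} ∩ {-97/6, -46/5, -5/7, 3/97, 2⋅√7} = {-46/5, -5/7}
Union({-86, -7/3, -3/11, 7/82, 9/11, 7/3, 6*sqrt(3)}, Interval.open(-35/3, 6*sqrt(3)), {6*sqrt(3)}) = Union({-86}, Interval.Lopen(-35/3, 6*sqrt(3)))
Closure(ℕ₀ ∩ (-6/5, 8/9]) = {0}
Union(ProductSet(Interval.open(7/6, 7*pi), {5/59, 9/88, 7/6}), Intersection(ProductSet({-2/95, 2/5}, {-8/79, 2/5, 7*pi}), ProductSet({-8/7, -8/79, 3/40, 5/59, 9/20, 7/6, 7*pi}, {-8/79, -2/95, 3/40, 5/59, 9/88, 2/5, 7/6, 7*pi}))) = ProductSet(Interval.open(7/6, 7*pi), {5/59, 9/88, 7/6})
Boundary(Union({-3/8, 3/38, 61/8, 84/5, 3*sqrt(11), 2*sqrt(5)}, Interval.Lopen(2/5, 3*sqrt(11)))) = {-3/8, 3/38, 2/5, 84/5, 3*sqrt(11)}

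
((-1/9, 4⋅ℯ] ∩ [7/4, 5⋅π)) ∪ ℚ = ℚ ∪ [7/4, 4⋅ℯ]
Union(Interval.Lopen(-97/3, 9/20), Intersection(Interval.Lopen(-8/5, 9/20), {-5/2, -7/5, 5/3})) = Interval.Lopen(-97/3, 9/20)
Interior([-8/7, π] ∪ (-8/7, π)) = (-8/7, π)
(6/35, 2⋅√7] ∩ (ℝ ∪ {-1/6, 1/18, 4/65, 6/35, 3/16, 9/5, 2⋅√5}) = (6/35, 2⋅√7]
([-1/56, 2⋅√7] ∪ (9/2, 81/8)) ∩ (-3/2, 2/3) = [-1/56, 2/3)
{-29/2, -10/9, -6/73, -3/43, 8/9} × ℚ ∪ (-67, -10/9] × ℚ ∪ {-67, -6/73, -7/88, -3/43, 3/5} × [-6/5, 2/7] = ({-67, -6/73, -7/88, -3/43, 3/5} × [-6/5, 2/7]) ∪ (((-67, -10/9] ∪ {-6/73, -3/43, 8/9}) × ℚ)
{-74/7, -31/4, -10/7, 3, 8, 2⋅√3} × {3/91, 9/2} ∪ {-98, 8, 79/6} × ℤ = ({-98, 8, 79/6} × ℤ) ∪ ({-74/7, -31/4, -10/7, 3, 8, 2⋅√3} × {3/91, 9/2})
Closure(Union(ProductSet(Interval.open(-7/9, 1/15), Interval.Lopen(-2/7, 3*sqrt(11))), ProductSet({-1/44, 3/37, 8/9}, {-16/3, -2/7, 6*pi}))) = Union(ProductSet({-7/9, 1/15}, Interval(-2/7, 3*sqrt(11))), ProductSet({-1/44, 3/37, 8/9}, {-16/3, -2/7, 6*pi}), ProductSet(Interval(-7/9, 1/15), {-2/7, 3*sqrt(11)}), ProductSet(Interval.open(-7/9, 1/15), Interval.Lopen(-2/7, 3*sqrt(11))))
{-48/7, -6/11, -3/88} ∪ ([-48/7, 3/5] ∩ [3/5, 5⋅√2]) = {-48/7, -6/11, -3/88, 3/5}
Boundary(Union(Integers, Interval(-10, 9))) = Complement(Integers, Interval.open(-10, 9))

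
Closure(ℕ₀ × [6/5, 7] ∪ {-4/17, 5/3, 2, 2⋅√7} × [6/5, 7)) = ({-4/17, 5/3, 2⋅√7} ∪ ℕ₀) × [6/5, 7]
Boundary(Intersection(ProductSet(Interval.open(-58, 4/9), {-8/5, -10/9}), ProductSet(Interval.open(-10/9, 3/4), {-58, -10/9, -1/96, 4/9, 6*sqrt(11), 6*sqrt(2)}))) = ProductSet(Interval(-10/9, 4/9), {-10/9})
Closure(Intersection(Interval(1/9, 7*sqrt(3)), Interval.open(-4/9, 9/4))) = Interval(1/9, 9/4)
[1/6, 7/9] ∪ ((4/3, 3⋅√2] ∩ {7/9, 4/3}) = [1/6, 7/9]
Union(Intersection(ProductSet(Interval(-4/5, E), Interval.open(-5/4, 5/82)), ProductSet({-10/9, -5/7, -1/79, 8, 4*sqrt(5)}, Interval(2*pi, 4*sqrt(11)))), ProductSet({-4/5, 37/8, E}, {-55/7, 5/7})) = ProductSet({-4/5, 37/8, E}, {-55/7, 5/7})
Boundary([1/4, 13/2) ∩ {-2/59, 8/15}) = {8/15}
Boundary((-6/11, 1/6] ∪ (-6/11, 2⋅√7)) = {-6/11, 2⋅√7}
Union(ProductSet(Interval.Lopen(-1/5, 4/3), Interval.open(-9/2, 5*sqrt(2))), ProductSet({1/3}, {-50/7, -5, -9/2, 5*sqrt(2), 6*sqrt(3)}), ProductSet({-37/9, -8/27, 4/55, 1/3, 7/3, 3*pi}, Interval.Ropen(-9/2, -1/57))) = Union(ProductSet({1/3}, {-50/7, -5, -9/2, 5*sqrt(2), 6*sqrt(3)}), ProductSet({-37/9, -8/27, 4/55, 1/3, 7/3, 3*pi}, Interval.Ropen(-9/2, -1/57)), ProductSet(Interval.Lopen(-1/5, 4/3), Interval.open(-9/2, 5*sqrt(2))))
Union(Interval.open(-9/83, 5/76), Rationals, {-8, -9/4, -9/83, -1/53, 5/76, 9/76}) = Union(Interval(-9/83, 5/76), Rationals)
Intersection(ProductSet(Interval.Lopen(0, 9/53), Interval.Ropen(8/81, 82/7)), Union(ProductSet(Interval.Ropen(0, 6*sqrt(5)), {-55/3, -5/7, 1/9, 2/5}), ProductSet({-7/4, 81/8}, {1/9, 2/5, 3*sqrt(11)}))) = ProductSet(Interval.Lopen(0, 9/53), {1/9, 2/5})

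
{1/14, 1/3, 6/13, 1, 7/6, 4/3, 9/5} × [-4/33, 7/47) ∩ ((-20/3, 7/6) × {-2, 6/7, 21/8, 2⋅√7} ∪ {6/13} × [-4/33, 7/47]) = {6/13} × [-4/33, 7/47)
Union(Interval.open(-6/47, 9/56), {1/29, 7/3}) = Union({7/3}, Interval.open(-6/47, 9/56))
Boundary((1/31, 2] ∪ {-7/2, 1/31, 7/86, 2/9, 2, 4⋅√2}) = {-7/2, 1/31, 2, 4⋅√2}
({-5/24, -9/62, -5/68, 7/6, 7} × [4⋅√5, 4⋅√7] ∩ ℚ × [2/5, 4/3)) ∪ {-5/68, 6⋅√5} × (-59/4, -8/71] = {-5/68, 6⋅√5} × (-59/4, -8/71]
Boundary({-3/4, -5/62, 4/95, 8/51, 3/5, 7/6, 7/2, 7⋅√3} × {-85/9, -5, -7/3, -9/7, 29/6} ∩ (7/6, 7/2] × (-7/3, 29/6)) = {7/2} × {-9/7}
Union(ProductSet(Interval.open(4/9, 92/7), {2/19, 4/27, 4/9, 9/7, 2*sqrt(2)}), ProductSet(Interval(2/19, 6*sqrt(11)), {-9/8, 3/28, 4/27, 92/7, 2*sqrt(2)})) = Union(ProductSet(Interval(2/19, 6*sqrt(11)), {-9/8, 3/28, 4/27, 92/7, 2*sqrt(2)}), ProductSet(Interval.open(4/9, 92/7), {2/19, 4/27, 4/9, 9/7, 2*sqrt(2)}))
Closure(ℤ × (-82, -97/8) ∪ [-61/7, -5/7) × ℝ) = (ℤ × (-82, -97/8)) ∪ ([-61/7, -5/7] × ℝ) ∪ ((ℤ \ (-61/7, -5/7)) × [-82, -97/8])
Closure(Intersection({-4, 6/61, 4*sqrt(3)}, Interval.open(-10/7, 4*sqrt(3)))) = {6/61}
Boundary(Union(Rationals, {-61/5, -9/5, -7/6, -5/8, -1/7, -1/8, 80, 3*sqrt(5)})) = Reals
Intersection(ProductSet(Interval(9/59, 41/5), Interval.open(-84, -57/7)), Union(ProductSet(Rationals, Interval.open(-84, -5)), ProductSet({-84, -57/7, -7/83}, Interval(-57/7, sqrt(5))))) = ProductSet(Intersection(Interval(9/59, 41/5), Rationals), Interval.open(-84, -57/7))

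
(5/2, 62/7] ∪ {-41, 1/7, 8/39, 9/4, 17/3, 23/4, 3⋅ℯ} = {-41, 1/7, 8/39, 9/4} ∪ (5/2, 62/7]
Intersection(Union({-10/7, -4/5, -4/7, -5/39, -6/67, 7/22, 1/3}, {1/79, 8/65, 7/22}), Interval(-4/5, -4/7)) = {-4/5, -4/7}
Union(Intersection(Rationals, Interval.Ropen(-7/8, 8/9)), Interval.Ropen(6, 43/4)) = Union(Intersection(Interval.Ropen(-7/8, 8/9), Rationals), Interval.Ropen(6, 43/4))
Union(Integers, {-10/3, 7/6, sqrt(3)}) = Union({-10/3, 7/6, sqrt(3)}, Integers)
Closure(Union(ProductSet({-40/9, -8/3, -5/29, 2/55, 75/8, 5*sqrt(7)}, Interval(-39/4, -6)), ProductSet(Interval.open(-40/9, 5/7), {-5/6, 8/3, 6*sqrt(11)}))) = Union(ProductSet({-40/9, -8/3, -5/29, 2/55, 75/8, 5*sqrt(7)}, Interval(-39/4, -6)), ProductSet(Interval(-40/9, 5/7), {-5/6, 8/3, 6*sqrt(11)}))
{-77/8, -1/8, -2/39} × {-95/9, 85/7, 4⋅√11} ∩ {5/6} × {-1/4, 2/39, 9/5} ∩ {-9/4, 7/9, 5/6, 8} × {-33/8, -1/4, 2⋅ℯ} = ∅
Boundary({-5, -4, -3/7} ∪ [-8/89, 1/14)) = {-5, -4, -3/7, -8/89, 1/14}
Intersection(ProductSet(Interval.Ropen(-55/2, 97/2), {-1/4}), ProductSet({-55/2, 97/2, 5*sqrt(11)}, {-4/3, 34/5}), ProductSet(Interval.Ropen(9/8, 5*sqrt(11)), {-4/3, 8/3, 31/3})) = EmptySet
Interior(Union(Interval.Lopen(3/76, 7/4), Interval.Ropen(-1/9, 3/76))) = Union(Interval.open(-1/9, 3/76), Interval.open(3/76, 7/4))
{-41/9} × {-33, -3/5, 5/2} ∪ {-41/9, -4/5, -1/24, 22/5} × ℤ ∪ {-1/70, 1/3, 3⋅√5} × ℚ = ({-41/9} × {-33, -3/5, 5/2}) ∪ ({-41/9, -4/5, -1/24, 22/5} × ℤ) ∪ ({-1/70, 1/3, 3⋅√5} × ℚ)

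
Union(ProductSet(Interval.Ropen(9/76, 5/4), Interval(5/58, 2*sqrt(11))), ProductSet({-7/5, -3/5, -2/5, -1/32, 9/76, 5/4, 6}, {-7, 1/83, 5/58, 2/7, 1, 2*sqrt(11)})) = Union(ProductSet({-7/5, -3/5, -2/5, -1/32, 9/76, 5/4, 6}, {-7, 1/83, 5/58, 2/7, 1, 2*sqrt(11)}), ProductSet(Interval.Ropen(9/76, 5/4), Interval(5/58, 2*sqrt(11))))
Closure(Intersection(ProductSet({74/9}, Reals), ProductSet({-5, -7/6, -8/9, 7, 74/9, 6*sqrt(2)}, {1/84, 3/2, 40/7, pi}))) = ProductSet({74/9}, {1/84, 3/2, 40/7, pi})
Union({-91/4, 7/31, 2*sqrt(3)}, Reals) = Reals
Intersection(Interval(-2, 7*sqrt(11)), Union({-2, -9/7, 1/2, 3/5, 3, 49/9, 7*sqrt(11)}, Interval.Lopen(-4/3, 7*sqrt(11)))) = Union({-2}, Interval.Lopen(-4/3, 7*sqrt(11)))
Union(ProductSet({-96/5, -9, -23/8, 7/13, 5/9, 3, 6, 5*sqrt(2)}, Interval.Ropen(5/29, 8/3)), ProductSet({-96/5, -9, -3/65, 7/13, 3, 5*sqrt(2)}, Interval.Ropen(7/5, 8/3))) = Union(ProductSet({-96/5, -9, -3/65, 7/13, 3, 5*sqrt(2)}, Interval.Ropen(7/5, 8/3)), ProductSet({-96/5, -9, -23/8, 7/13, 5/9, 3, 6, 5*sqrt(2)}, Interval.Ropen(5/29, 8/3)))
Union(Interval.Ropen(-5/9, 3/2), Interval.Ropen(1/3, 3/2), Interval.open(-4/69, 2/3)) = Interval.Ropen(-5/9, 3/2)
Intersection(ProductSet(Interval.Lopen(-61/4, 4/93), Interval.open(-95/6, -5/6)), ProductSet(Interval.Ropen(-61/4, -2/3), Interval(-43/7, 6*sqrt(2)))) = ProductSet(Interval.open(-61/4, -2/3), Interval.Ropen(-43/7, -5/6))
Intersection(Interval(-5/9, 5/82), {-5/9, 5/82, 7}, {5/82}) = {5/82}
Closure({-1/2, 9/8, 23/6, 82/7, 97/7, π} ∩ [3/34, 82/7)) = {9/8, 23/6, π}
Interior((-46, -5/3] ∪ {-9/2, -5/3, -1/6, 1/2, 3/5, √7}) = (-46, -5/3)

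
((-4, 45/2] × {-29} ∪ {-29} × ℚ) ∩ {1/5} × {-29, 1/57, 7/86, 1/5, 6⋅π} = {1/5} × {-29}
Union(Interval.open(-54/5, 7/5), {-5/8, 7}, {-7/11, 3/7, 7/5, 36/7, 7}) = Union({36/7, 7}, Interval.Lopen(-54/5, 7/5))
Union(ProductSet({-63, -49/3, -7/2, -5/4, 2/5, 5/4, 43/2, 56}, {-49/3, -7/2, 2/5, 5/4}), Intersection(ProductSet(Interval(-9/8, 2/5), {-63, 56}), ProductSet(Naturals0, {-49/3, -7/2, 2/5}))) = ProductSet({-63, -49/3, -7/2, -5/4, 2/5, 5/4, 43/2, 56}, {-49/3, -7/2, 2/5, 5/4})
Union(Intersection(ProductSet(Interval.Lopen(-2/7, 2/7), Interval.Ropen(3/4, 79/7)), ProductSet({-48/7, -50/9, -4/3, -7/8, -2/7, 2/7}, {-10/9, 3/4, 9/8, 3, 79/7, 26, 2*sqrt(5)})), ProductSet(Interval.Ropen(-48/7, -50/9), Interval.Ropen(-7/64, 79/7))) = Union(ProductSet({2/7}, {3/4, 9/8, 3, 2*sqrt(5)}), ProductSet(Interval.Ropen(-48/7, -50/9), Interval.Ropen(-7/64, 79/7)))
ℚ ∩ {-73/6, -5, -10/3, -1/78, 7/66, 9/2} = {-73/6, -5, -10/3, -1/78, 7/66, 9/2}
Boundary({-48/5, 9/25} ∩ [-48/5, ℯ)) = {-48/5, 9/25}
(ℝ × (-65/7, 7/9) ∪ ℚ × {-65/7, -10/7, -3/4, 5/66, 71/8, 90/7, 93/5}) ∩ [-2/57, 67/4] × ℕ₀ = [-2/57, 67/4] × {0}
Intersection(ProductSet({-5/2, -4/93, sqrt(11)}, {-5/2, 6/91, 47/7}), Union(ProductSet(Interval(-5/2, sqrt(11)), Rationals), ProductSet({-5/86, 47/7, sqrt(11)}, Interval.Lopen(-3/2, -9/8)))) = ProductSet({-5/2, -4/93, sqrt(11)}, {-5/2, 6/91, 47/7})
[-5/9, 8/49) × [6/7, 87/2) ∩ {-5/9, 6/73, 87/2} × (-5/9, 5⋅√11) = {-5/9, 6/73} × [6/7, 5⋅√11)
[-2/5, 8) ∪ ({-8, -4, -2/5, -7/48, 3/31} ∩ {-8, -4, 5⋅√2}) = {-8, -4} ∪ [-2/5, 8)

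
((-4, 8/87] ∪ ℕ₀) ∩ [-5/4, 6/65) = [-5/4, 8/87] ∪ {0}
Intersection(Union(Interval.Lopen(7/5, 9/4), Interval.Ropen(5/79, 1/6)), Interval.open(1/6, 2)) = Interval.open(7/5, 2)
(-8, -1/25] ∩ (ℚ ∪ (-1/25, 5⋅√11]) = ℚ ∩ (-8, -1/25]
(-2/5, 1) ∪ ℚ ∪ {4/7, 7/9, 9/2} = ℚ ∪ [-2/5, 1]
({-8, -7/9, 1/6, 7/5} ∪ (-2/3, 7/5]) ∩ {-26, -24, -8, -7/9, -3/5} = {-8, -7/9, -3/5}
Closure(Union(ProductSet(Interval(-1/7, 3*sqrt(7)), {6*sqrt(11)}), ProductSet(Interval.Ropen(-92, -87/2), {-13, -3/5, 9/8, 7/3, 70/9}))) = Union(ProductSet(Interval(-92, -87/2), {-13, -3/5, 9/8, 7/3, 70/9}), ProductSet(Interval(-1/7, 3*sqrt(7)), {6*sqrt(11)}))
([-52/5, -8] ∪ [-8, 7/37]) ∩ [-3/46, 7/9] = [-3/46, 7/37]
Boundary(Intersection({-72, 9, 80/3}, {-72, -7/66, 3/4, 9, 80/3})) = {-72, 9, 80/3}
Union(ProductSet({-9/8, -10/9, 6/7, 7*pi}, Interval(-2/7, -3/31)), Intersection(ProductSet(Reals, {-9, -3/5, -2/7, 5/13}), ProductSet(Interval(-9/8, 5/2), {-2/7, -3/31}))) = Union(ProductSet({-9/8, -10/9, 6/7, 7*pi}, Interval(-2/7, -3/31)), ProductSet(Interval(-9/8, 5/2), {-2/7}))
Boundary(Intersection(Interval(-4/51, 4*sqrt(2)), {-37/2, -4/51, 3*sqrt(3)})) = {-4/51, 3*sqrt(3)}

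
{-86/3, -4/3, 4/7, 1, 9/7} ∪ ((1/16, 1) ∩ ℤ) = {-86/3, -4/3, 4/7, 1, 9/7}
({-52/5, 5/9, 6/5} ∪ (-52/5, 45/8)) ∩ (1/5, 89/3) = (1/5, 45/8)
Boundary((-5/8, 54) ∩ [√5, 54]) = {54, √5}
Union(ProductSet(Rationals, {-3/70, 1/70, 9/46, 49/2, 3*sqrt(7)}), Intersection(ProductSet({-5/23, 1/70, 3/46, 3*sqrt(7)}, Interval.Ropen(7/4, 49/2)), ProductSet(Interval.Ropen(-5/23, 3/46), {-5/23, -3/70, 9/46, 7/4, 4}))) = Union(ProductSet({-5/23, 1/70}, {7/4, 4}), ProductSet(Rationals, {-3/70, 1/70, 9/46, 49/2, 3*sqrt(7)}))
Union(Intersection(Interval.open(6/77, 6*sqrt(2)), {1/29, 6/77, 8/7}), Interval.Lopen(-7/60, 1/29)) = Union({8/7}, Interval.Lopen(-7/60, 1/29))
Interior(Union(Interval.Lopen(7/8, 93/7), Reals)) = Interval(-oo, oo)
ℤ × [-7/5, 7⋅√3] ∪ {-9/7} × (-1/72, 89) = ({-9/7} × (-1/72, 89)) ∪ (ℤ × [-7/5, 7⋅√3])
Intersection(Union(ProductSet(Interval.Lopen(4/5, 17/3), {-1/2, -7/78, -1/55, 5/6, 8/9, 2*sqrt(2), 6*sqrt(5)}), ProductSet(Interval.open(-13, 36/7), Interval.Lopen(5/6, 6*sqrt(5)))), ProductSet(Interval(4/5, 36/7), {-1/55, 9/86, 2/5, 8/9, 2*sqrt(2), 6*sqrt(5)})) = Union(ProductSet(Interval.Ropen(4/5, 36/7), {8/9, 2*sqrt(2), 6*sqrt(5)}), ProductSet(Interval.Lopen(4/5, 36/7), {-1/55, 8/9, 2*sqrt(2), 6*sqrt(5)}))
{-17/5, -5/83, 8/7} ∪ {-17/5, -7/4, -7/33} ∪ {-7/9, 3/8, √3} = {-17/5, -7/4, -7/9, -7/33, -5/83, 3/8, 8/7, √3}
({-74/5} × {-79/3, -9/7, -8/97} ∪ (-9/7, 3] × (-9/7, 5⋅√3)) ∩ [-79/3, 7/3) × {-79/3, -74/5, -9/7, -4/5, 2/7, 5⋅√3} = ({-74/5} × {-79/3, -9/7}) ∪ ((-9/7, 7/3) × {-4/5, 2/7})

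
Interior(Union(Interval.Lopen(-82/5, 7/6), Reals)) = Interval(-oo, oo)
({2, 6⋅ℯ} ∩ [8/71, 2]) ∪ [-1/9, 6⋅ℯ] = [-1/9, 6⋅ℯ]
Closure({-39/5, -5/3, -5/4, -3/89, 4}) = {-39/5, -5/3, -5/4, -3/89, 4}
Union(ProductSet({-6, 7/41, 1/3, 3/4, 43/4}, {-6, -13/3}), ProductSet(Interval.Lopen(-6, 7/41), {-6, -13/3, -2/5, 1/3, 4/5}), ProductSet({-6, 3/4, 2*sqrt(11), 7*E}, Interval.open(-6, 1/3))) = Union(ProductSet({-6, 3/4, 2*sqrt(11), 7*E}, Interval.open(-6, 1/3)), ProductSet({-6, 7/41, 1/3, 3/4, 43/4}, {-6, -13/3}), ProductSet(Interval.Lopen(-6, 7/41), {-6, -13/3, -2/5, 1/3, 4/5}))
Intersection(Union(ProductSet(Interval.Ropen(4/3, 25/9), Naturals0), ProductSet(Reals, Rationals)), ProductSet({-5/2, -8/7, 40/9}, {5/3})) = ProductSet({-5/2, -8/7, 40/9}, {5/3})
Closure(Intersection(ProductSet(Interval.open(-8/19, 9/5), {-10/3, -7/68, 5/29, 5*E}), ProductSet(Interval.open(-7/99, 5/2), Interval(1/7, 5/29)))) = ProductSet(Interval(-7/99, 9/5), {5/29})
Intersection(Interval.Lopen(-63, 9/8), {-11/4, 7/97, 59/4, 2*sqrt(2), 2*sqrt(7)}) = {-11/4, 7/97}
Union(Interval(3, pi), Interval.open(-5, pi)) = Interval.Lopen(-5, pi)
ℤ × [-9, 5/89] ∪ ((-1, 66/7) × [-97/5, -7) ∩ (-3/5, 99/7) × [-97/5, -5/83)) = (ℤ × [-9, 5/89]) ∪ ((-3/5, 66/7) × [-97/5, -7))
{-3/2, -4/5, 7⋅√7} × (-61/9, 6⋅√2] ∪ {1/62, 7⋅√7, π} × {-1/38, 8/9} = ({1/62, 7⋅√7, π} × {-1/38, 8/9}) ∪ ({-3/2, -4/5, 7⋅√7} × (-61/9, 6⋅√2])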